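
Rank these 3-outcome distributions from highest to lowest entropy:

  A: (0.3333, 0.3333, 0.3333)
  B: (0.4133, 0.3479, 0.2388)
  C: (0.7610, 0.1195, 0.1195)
A > B > C

Key insight: Entropy is maximized by uniform distributions and minimized by concentrated distributions.

- Uniform distributions have maximum entropy log₂(3) = 1.5850 bits
- The more "peaked" or concentrated a distribution, the lower its entropy

Entropies:
  H(A) = 1.5850 bits
  H(B) = 1.5502 bits
  H(C) = 1.0324 bits

Ranking: A > B > C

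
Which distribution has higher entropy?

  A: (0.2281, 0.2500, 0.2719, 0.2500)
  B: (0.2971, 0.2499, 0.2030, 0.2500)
A

Both distributions are close to uniform, making this a harder comparison.

H(A) = 1.9972 bits
H(B) = 1.9871 bits

The distribution closer to uniform has higher entropy.
Answer: A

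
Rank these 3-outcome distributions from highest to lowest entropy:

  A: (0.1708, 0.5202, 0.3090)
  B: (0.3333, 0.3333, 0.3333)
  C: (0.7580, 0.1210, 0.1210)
B > A > C

Key insight: Entropy is maximized by uniform distributions and minimized by concentrated distributions.

- Uniform distributions have maximum entropy log₂(3) = 1.5850 bits
- The more "peaked" or concentrated a distribution, the lower its entropy

Entropies:
  H(A) = 1.4495 bits
  H(B) = 1.5850 bits
  H(C) = 1.0404 bits

Ranking: B > A > C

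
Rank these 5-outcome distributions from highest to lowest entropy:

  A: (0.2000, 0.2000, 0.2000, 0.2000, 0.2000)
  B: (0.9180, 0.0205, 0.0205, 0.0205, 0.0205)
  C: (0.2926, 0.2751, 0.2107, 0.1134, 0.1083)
A > C > B

Key insight: Entropy is maximized by uniform distributions and minimized by concentrated distributions.

- Uniform distributions have maximum entropy log₂(5) = 2.3219 bits
- The more "peaked" or concentrated a distribution, the lower its entropy

Entropies:
  H(A) = 2.3219 bits
  H(B) = 0.5732 bits
  H(C) = 2.2078 bits

Ranking: A > C > B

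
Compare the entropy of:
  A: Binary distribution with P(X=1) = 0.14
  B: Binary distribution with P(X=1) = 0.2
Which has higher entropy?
B

For binary distributions, entropy is maximized at p=0.5 and decreases as p moves toward 0 or 1.

H(A) = H(0.14) = 0.5842 bits
H(B) = H(0.2) = 0.7219 bits

Distribution B (p=0.2) is closer to uniform (p=0.5), so it has higher entropy.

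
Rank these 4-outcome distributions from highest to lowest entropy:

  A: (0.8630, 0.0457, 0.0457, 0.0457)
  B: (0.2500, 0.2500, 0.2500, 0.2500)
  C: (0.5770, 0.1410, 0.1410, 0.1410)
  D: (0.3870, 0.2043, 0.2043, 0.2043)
B > D > C > A

Key insight: Entropy is maximized by uniform distributions and minimized by concentrated distributions.

Entropies:
  H(A) = 0.7935 bits
  H(B) = 2.0000 bits
  H(C) = 1.6533 bits
  H(D) = 1.9344 bits

Ranking: B > D > C > A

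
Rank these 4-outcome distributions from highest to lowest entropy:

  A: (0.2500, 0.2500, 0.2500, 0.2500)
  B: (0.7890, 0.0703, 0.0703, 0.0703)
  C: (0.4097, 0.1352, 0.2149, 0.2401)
A > C > B

Key insight: Entropy is maximized by uniform distributions and minimized by concentrated distributions.

- Uniform distributions have maximum entropy log₂(4) = 2.0000 bits
- The more "peaked" or concentrated a distribution, the lower its entropy

Entropies:
  H(A) = 2.0000 bits
  H(B) = 1.0778 bits
  H(C) = 1.8887 bits

Ranking: A > C > B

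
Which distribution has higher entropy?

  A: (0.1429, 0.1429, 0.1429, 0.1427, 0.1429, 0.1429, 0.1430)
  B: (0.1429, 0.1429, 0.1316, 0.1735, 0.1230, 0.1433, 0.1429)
A

Both distributions are close to uniform, making this a harder comparison.

H(A) = 2.8074 bits
H(B) = 2.8001 bits

The distribution closer to uniform has higher entropy.
Answer: A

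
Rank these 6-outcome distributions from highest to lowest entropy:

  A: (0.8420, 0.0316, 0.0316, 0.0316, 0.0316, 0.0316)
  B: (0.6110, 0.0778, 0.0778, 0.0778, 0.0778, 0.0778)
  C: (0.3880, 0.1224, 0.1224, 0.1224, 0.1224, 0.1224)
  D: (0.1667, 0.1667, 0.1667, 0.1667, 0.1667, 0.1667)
D > C > B > A

Key insight: Entropy is maximized by uniform distributions and minimized by concentrated distributions.

Entropies:
  H(A) = 0.9964 bits
  H(B) = 1.8674 bits
  H(C) = 2.3845 bits
  H(D) = 2.5850 bits

Ranking: D > C > B > A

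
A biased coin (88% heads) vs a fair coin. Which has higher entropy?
Fair coin

The fair coin is uniform (p=0.5), maximizing binary entropy at 1 bit. The biased coin has H(0.88) ≈ 0.529 bits — its outcome is more predictable, so its entropy is lower.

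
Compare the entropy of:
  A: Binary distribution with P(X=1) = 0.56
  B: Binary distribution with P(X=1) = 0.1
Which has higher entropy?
A

For binary distributions, entropy is maximized at p=0.5 and decreases as p moves toward 0 or 1.

H(A) = H(0.56) = 0.9896 bits
H(B) = H(0.1) = 0.4690 bits

Distribution A (p=0.56) is closer to uniform (p=0.5), so it has higher entropy.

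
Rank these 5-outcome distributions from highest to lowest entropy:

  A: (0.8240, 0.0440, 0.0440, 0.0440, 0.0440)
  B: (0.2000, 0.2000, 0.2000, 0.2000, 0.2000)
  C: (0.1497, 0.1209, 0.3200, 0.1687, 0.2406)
B > C > A

Key insight: Entropy is maximized by uniform distributions and minimized by concentrated distributions.

- Uniform distributions have maximum entropy log₂(5) = 2.3219 bits
- The more "peaked" or concentrated a distribution, the lower its entropy

Entropies:
  H(A) = 1.0232 bits
  H(B) = 2.3219 bits
  H(C) = 2.2324 bits

Ranking: B > C > A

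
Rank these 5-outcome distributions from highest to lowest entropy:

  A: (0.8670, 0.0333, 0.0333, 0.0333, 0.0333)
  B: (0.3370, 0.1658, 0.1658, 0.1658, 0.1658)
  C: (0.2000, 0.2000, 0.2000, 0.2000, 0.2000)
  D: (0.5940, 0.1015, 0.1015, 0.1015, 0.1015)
C > B > D > A

Key insight: Entropy is maximized by uniform distributions and minimized by concentrated distributions.

Entropies:
  H(A) = 0.8316 bits
  H(B) = 2.2479 bits
  H(C) = 2.3219 bits
  H(D) = 1.7864 bits

Ranking: C > B > D > A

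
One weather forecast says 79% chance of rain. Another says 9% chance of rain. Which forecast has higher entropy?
79% forecast

Treat each forecast as a Bernoulli distribution. Binary entropy is maximized at p=0.5 and falls off symmetrically toward 0 or 1. The 79% forecast is closer to 50%, so it is more uncertain. H(79%) ≈ 0.741 bits, H(9%) ≈ 0.436 bits.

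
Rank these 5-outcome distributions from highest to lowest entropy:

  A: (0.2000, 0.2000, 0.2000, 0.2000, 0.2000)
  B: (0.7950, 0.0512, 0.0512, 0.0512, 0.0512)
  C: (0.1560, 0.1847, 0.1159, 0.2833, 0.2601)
A > C > B

Key insight: Entropy is maximized by uniform distributions and minimized by concentrated distributions.

- Uniform distributions have maximum entropy log₂(5) = 2.3219 bits
- The more "peaked" or concentrated a distribution, the lower its entropy

Entropies:
  H(A) = 2.3219 bits
  H(B) = 1.1418 bits
  H(C) = 2.2494 bits

Ranking: A > C > B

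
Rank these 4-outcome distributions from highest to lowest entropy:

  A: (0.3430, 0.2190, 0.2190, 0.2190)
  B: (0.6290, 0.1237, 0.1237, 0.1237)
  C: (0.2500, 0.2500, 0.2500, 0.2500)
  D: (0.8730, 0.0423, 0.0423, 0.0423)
C > A > B > D

Key insight: Entropy is maximized by uniform distributions and minimized by concentrated distributions.

Entropies:
  H(A) = 1.9690 bits
  H(B) = 1.5395 bits
  H(C) = 2.0000 bits
  H(D) = 0.7504 bits

Ranking: C > A > B > D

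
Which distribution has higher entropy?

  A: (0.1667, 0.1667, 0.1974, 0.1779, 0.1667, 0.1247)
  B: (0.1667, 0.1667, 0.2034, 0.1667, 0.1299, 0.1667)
B

Both distributions are close to uniform, making this a harder comparison.

H(A) = 2.5722 bits
H(B) = 2.5732 bits

The distribution closer to uniform has higher entropy.
Answer: B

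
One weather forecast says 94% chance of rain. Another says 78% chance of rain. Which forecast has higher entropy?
78% forecast

Treat each forecast as a Bernoulli distribution. Binary entropy is maximized at p=0.5 and falls off symmetrically toward 0 or 1. The 78% forecast is closer to 50%, so it is more uncertain. H(94%) ≈ 0.327 bits, H(78%) ≈ 0.760 bits.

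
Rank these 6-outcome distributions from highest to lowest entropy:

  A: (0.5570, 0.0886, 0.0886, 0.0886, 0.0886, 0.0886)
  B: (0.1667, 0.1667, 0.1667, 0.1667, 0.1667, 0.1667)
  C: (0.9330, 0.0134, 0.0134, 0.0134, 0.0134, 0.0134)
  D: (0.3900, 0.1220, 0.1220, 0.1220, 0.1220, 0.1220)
B > D > A > C

Key insight: Entropy is maximized by uniform distributions and minimized by concentrated distributions.

Entropies:
  H(A) = 2.0192 bits
  H(B) = 2.5850 bits
  H(C) = 0.5102 bits
  H(D) = 2.3812 bits

Ranking: B > D > A > C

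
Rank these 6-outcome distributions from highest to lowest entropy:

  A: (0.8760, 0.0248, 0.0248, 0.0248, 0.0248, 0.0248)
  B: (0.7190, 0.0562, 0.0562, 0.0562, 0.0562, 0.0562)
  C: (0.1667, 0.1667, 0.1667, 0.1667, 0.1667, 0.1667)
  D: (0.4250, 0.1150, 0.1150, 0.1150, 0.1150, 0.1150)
C > D > B > A

Key insight: Entropy is maximized by uniform distributions and minimized by concentrated distributions.

Entropies:
  H(A) = 0.8287 bits
  H(B) = 1.5093 bits
  H(C) = 2.5850 bits
  H(D) = 2.3188 bits

Ranking: C > D > B > A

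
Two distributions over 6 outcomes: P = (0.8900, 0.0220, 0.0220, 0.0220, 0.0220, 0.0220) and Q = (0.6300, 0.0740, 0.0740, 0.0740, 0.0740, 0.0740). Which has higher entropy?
Q

P is highly concentrated on one outcome (89%), making it nearly deterministic. Q spreads its mass more evenly (max 63%). The more spread-out distribution has higher entropy: H(P) ≈ 0.755 bits, H(Q) ≈ 1.810 bits.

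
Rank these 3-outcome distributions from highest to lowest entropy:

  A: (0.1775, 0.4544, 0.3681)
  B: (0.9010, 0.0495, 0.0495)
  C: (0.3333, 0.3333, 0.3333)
C > A > B

Key insight: Entropy is maximized by uniform distributions and minimized by concentrated distributions.

- Uniform distributions have maximum entropy log₂(3) = 1.5850 bits
- The more "peaked" or concentrated a distribution, the lower its entropy

Entropies:
  H(A) = 1.4905 bits
  H(B) = 0.5648 bits
  H(C) = 1.5850 bits

Ranking: C > A > B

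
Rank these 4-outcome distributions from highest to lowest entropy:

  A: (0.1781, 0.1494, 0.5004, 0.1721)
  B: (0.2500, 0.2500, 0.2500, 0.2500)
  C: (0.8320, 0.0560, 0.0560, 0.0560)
B > A > C

Key insight: Entropy is maximized by uniform distributions and minimized by concentrated distributions.

- Uniform distributions have maximum entropy log₂(4) = 2.0000 bits
- The more "peaked" or concentrated a distribution, the lower its entropy

Entropies:
  H(A) = 1.7898 bits
  H(B) = 2.0000 bits
  H(C) = 0.9194 bits

Ranking: B > A > C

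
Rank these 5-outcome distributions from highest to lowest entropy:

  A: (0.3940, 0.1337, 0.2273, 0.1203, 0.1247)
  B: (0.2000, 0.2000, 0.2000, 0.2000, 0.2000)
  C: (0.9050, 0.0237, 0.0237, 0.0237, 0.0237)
B > A > C

Key insight: Entropy is maximized by uniform distributions and minimized by concentrated distributions.

- Uniform distributions have maximum entropy log₂(5) = 2.3219 bits
- The more "peaked" or concentrated a distribution, the lower its entropy

Entropies:
  H(A) = 2.1455 bits
  H(B) = 2.3219 bits
  H(C) = 0.6429 bits

Ranking: B > A > C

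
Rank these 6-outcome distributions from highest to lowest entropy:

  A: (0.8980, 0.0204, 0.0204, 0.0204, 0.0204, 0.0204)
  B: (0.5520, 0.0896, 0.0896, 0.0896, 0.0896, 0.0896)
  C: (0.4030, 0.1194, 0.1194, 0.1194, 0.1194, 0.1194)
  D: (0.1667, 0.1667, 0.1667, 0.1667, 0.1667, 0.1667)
D > C > B > A

Key insight: Entropy is maximized by uniform distributions and minimized by concentrated distributions.

Entropies:
  H(A) = 0.7121 bits
  H(B) = 2.0324 bits
  H(C) = 2.3589 bits
  H(D) = 2.5850 bits

Ranking: D > C > B > A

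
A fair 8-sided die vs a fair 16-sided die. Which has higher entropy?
16-sided die

Both are uniform distributions; for uniform over n outcomes, H = log₂(n). H(8-sided) = log₂(8) = 3.000 bits and H(16-sided) = log₂(16) = 4.000 bits. More outcomes in a uniform distribution means higher entropy.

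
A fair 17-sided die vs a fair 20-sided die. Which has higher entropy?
20-sided die

Both are uniform distributions; for uniform over n outcomes, H = log₂(n). H(17-sided) = log₂(17) = 4.087 bits and H(20-sided) = log₂(20) = 4.322 bits. More outcomes in a uniform distribution means higher entropy.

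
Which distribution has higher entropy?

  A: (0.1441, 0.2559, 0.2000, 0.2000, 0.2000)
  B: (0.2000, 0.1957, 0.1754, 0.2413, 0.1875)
B

Both distributions are close to uniform, making this a harder comparison.

H(A) = 2.2991 bits
H(B) = 2.3132 bits

The distribution closer to uniform has higher entropy.
Answer: B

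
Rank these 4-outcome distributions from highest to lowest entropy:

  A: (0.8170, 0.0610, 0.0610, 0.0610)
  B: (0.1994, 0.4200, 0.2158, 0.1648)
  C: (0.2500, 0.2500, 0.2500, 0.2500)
C > B > A

Key insight: Entropy is maximized by uniform distributions and minimized by concentrated distributions.

- Uniform distributions have maximum entropy log₂(4) = 2.0000 bits
- The more "peaked" or concentrated a distribution, the lower its entropy

Entropies:
  H(A) = 0.9766 bits
  H(B) = 1.8956 bits
  H(C) = 2.0000 bits

Ranking: C > B > A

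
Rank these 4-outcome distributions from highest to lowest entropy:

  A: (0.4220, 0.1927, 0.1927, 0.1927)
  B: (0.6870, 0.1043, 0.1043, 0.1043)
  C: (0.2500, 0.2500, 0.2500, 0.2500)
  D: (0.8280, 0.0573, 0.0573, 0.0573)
C > A > B > D

Key insight: Entropy is maximized by uniform distributions and minimized by concentrated distributions.

Entropies:
  H(A) = 1.8985 bits
  H(B) = 1.3927 bits
  H(C) = 2.0000 bits
  H(D) = 0.9349 bits

Ranking: C > A > B > D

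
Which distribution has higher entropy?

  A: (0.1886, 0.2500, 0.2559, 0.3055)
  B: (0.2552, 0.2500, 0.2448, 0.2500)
B

Both distributions are close to uniform, making this a harder comparison.

H(A) = 1.9797 bits
H(B) = 1.9998 bits

The distribution closer to uniform has higher entropy.
Answer: B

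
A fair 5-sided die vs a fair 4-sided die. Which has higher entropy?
5-sided die

Both are uniform distributions; for uniform over n outcomes, H = log₂(n). H(5-sided) = log₂(5) = 2.322 bits and H(4-sided) = log₂(4) = 2.000 bits. More outcomes in a uniform distribution means higher entropy.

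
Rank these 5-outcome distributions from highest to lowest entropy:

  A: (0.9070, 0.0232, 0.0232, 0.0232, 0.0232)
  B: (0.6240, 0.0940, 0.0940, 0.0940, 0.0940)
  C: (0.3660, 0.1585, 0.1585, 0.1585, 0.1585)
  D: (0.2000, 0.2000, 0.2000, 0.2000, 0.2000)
D > C > B > A

Key insight: Entropy is maximized by uniform distributions and minimized by concentrated distributions.

Entropies:
  H(A) = 0.6324 bits
  H(B) = 1.7072 bits
  H(C) = 2.2156 bits
  H(D) = 2.3219 bits

Ranking: D > C > B > A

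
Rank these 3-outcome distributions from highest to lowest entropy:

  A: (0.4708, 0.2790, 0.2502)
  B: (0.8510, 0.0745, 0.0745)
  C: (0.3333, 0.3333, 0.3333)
C > A > B

Key insight: Entropy is maximized by uniform distributions and minimized by concentrated distributions.

- Uniform distributions have maximum entropy log₂(3) = 1.5850 bits
- The more "peaked" or concentrated a distribution, the lower its entropy

Entropies:
  H(A) = 1.5256 bits
  H(B) = 0.7563 bits
  H(C) = 1.5850 bits

Ranking: C > A > B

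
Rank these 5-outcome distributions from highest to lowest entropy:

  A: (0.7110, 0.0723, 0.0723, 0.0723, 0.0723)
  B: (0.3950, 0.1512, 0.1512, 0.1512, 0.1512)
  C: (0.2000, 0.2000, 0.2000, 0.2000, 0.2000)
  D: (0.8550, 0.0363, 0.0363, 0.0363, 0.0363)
C > B > A > D

Key insight: Entropy is maximized by uniform distributions and minimized by concentrated distributions.

Entropies:
  H(A) = 1.4454 bits
  H(B) = 2.1780 bits
  H(C) = 2.3219 bits
  H(D) = 0.8872 bits

Ranking: C > B > A > D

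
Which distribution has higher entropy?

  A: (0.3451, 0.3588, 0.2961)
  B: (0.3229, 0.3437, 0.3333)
B

Both distributions are close to uniform, making this a harder comparison.

H(A) = 1.5802 bits
H(B) = 1.5845 bits

The distribution closer to uniform has higher entropy.
Answer: B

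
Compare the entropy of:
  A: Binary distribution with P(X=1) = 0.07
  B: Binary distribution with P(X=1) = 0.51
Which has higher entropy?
B

For binary distributions, entropy is maximized at p=0.5 and decreases as p moves toward 0 or 1.

H(A) = H(0.07) = 0.3659 bits
H(B) = H(0.51) = 0.9997 bits

Distribution B (p=0.51) is closer to uniform (p=0.5), so it has higher entropy.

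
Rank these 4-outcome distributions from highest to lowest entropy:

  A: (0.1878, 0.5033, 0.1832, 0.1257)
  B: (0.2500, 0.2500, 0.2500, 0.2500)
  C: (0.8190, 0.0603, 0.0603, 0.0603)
B > A > C

Key insight: Entropy is maximized by uniform distributions and minimized by concentrated distributions.

- Uniform distributions have maximum entropy log₂(4) = 2.0000 bits
- The more "peaked" or concentrated a distribution, the lower its entropy

Entropies:
  H(A) = 1.7763 bits
  H(B) = 2.0000 bits
  H(C) = 0.9691 bits

Ranking: B > A > C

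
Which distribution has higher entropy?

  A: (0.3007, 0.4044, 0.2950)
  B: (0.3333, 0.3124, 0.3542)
B

Both distributions are close to uniform, making this a harder comparison.

H(A) = 1.5690 bits
H(B) = 1.5831 bits

The distribution closer to uniform has higher entropy.
Answer: B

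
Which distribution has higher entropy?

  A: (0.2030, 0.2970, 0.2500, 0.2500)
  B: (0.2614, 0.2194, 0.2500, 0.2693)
B

Both distributions are close to uniform, making this a harder comparison.

H(A) = 1.9872 bits
H(B) = 1.9958 bits

The distribution closer to uniform has higher entropy.
Answer: B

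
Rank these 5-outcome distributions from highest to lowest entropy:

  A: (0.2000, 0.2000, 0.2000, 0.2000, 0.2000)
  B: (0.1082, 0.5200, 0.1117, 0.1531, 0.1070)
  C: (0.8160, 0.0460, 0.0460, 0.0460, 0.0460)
A > B > C

Key insight: Entropy is maximized by uniform distributions and minimized by concentrated distributions.

- Uniform distributions have maximum entropy log₂(5) = 2.3219 bits
- The more "peaked" or concentrated a distribution, the lower its entropy

Entropies:
  H(A) = 2.3219 bits
  H(B) = 1.9505 bits
  H(C) = 1.0567 bits

Ranking: A > B > C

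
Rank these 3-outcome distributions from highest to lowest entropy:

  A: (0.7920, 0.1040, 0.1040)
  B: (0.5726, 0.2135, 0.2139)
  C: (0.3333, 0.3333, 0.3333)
C > B > A

Key insight: Entropy is maximized by uniform distributions and minimized by concentrated distributions.

- Uniform distributions have maximum entropy log₂(3) = 1.5850 bits
- The more "peaked" or concentrated a distribution, the lower its entropy

Entropies:
  H(A) = 0.9456 bits
  H(B) = 1.4121 bits
  H(C) = 1.5850 bits

Ranking: C > B > A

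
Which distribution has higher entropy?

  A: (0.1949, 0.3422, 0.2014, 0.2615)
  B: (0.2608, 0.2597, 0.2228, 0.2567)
B

Both distributions are close to uniform, making this a harder comparison.

H(A) = 1.9609 bits
H(B) = 1.9971 bits

The distribution closer to uniform has higher entropy.
Answer: B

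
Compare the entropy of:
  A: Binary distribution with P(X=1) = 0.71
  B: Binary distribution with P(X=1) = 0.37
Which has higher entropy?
B

For binary distributions, entropy is maximized at p=0.5 and decreases as p moves toward 0 or 1.

H(A) = H(0.71) = 0.8687 bits
H(B) = H(0.37) = 0.9507 bits

Distribution B (p=0.37) is closer to uniform (p=0.5), so it has higher entropy.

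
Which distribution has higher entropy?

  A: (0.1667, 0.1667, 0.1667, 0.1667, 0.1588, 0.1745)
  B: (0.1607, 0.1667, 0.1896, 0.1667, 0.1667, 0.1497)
A

Both distributions are close to uniform, making this a harder comparison.

H(A) = 2.5844 bits
H(B) = 2.5813 bits

The distribution closer to uniform has higher entropy.
Answer: A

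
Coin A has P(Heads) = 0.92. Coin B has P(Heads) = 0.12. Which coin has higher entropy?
B

For binary distributions, entropy is maximized at p=0.5 and decreases as p moves toward 0 or 1.

H(A) = H(0.92) = 0.4022 bits
H(B) = H(0.12) = 0.5294 bits

Distribution B (p=0.12) is closer to uniform (p=0.5), so it has higher entropy.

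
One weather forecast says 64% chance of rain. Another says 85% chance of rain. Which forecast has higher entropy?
64% forecast

Treat each forecast as a Bernoulli distribution. Binary entropy is maximized at p=0.5 and falls off symmetrically toward 0 or 1. The 64% forecast is closer to 50%, so it is more uncertain. H(64%) ≈ 0.943 bits, H(85%) ≈ 0.610 bits.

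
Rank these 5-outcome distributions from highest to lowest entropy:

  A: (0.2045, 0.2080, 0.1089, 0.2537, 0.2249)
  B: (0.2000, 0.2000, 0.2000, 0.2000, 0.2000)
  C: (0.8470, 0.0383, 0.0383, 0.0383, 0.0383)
B > A > C

Key insight: Entropy is maximized by uniform distributions and minimized by concentrated distributions.

- Uniform distributions have maximum entropy log₂(5) = 2.3219 bits
- The more "peaked" or concentrated a distribution, the lower its entropy

Entropies:
  H(A) = 2.2740 bits
  H(B) = 2.3219 bits
  H(C) = 0.9233 bits

Ranking: B > A > C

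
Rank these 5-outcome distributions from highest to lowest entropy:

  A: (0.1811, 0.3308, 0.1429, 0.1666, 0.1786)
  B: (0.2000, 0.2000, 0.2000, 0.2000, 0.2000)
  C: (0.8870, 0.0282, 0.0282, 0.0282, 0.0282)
B > A > C

Key insight: Entropy is maximized by uniform distributions and minimized by concentrated distributions.

- Uniform distributions have maximum entropy log₂(5) = 2.3219 bits
- The more "peaked" or concentrated a distribution, the lower its entropy

Entropies:
  H(A) = 2.2501 bits
  H(B) = 2.3219 bits
  H(C) = 0.7349 bits

Ranking: B > A > C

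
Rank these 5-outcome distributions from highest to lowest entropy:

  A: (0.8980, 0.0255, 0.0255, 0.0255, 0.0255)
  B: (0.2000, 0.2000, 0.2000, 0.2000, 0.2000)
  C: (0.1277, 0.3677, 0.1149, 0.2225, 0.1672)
B > C > A

Key insight: Entropy is maximized by uniform distributions and minimized by concentrated distributions.

- Uniform distributions have maximum entropy log₂(5) = 2.3219 bits
- The more "peaked" or concentrated a distribution, the lower its entropy

Entropies:
  H(A) = 0.6793 bits
  H(B) = 2.3219 bits
  H(C) = 2.1825 bits

Ranking: B > C > A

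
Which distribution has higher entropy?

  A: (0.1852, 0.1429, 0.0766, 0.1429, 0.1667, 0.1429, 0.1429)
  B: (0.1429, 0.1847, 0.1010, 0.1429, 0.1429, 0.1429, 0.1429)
B

Both distributions are close to uniform, making this a harder comparison.

H(A) = 2.7696 bits
H(B) = 2.7894 bits

The distribution closer to uniform has higher entropy.
Answer: B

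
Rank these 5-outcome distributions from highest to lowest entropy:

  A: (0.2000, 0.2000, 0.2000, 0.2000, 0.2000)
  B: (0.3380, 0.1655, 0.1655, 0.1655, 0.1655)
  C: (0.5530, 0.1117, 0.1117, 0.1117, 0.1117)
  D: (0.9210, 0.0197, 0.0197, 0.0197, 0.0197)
A > B > C > D

Key insight: Entropy is maximized by uniform distributions and minimized by concentrated distributions.

Entropies:
  H(A) = 2.3219 bits
  H(B) = 2.2469 bits
  H(C) = 1.8859 bits
  H(D) = 0.5566 bits

Ranking: A > B > C > D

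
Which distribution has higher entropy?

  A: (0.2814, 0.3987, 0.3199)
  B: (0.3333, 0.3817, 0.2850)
B

Both distributions are close to uniform, making this a harder comparison.

H(A) = 1.5697 bits
H(B) = 1.5748 bits

The distribution closer to uniform has higher entropy.
Answer: B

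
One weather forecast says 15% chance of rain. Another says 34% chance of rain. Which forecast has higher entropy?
34% forecast

Treat each forecast as a Bernoulli distribution. Binary entropy is maximized at p=0.5 and falls off symmetrically toward 0 or 1. The 34% forecast is closer to 50%, so it is more uncertain. H(15%) ≈ 0.610 bits, H(34%) ≈ 0.925 bits.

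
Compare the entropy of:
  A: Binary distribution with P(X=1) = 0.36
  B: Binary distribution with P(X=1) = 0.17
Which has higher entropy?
A

For binary distributions, entropy is maximized at p=0.5 and decreases as p moves toward 0 or 1.

H(A) = H(0.36) = 0.9427 bits
H(B) = H(0.17) = 0.6577 bits

Distribution A (p=0.36) is closer to uniform (p=0.5), so it has higher entropy.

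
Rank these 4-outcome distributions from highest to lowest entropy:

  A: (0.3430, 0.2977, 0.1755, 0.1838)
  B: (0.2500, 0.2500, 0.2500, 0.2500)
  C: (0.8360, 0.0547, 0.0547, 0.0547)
B > A > C

Key insight: Entropy is maximized by uniform distributions and minimized by concentrated distributions.

- Uniform distributions have maximum entropy log₂(4) = 2.0000 bits
- The more "peaked" or concentrated a distribution, the lower its entropy

Entropies:
  H(A) = 1.9396 bits
  H(B) = 2.0000 bits
  H(C) = 0.9037 bits

Ranking: B > A > C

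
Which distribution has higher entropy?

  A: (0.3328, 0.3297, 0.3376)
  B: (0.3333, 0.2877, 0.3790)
A

Both distributions are close to uniform, making this a harder comparison.

H(A) = 1.5849 bits
H(B) = 1.5759 bits

The distribution closer to uniform has higher entropy.
Answer: A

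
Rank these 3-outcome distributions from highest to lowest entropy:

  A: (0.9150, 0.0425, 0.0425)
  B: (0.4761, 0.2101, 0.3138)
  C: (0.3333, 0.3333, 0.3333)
C > B > A

Key insight: Entropy is maximized by uniform distributions and minimized by concentrated distributions.

- Uniform distributions have maximum entropy log₂(3) = 1.5850 bits
- The more "peaked" or concentrated a distribution, the lower its entropy

Entropies:
  H(A) = 0.5046 bits
  H(B) = 1.5073 bits
  H(C) = 1.5850 bits

Ranking: C > B > A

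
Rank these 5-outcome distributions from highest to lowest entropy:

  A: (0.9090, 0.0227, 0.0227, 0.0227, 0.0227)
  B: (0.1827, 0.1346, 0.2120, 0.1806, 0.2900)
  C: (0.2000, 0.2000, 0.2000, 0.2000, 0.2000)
C > B > A

Key insight: Entropy is maximized by uniform distributions and minimized by concentrated distributions.

- Uniform distributions have maximum entropy log₂(5) = 2.3219 bits
- The more "peaked" or concentrated a distribution, the lower its entropy

Entropies:
  H(A) = 0.6218 bits
  H(B) = 2.2758 bits
  H(C) = 2.3219 bits

Ranking: C > B > A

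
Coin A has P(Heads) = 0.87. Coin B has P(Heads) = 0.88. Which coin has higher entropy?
A

For binary distributions, entropy is maximized at p=0.5 and decreases as p moves toward 0 or 1.

H(A) = H(0.87) = 0.5574 bits
H(B) = H(0.88) = 0.5294 bits

Distribution A (p=0.87) is closer to uniform (p=0.5), so it has higher entropy.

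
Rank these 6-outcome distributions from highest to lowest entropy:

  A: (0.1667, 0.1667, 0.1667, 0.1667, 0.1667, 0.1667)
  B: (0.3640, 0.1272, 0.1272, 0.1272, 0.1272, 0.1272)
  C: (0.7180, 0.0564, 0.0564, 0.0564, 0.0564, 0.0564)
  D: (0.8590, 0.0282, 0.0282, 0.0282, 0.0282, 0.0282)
A > B > C > D

Key insight: Entropy is maximized by uniform distributions and minimized by concentrated distributions.

Entropies:
  H(A) = 2.5850 bits
  H(B) = 2.4227 bits
  H(C) = 1.5129 bits
  H(D) = 0.9142 bits

Ranking: A > B > C > D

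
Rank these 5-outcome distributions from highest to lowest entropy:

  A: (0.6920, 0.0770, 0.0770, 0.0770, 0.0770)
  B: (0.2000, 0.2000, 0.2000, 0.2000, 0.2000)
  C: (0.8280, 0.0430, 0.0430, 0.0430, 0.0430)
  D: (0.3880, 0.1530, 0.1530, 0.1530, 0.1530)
B > D > A > C

Key insight: Entropy is maximized by uniform distributions and minimized by concentrated distributions.

Entropies:
  H(A) = 1.5069 bits
  H(B) = 2.3219 bits
  H(C) = 1.0063 bits
  H(D) = 2.1875 bits

Ranking: B > D > A > C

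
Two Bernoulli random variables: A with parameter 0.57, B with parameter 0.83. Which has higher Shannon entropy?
A

For binary distributions, entropy is maximized at p=0.5 and decreases as p moves toward 0 or 1.

H(A) = H(0.57) = 0.9858 bits
H(B) = H(0.83) = 0.6577 bits

Distribution A (p=0.57) is closer to uniform (p=0.5), so it has higher entropy.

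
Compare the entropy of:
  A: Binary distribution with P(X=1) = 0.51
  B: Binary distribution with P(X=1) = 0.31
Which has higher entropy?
A

For binary distributions, entropy is maximized at p=0.5 and decreases as p moves toward 0 or 1.

H(A) = H(0.51) = 0.9997 bits
H(B) = H(0.31) = 0.8932 bits

Distribution A (p=0.51) is closer to uniform (p=0.5), so it has higher entropy.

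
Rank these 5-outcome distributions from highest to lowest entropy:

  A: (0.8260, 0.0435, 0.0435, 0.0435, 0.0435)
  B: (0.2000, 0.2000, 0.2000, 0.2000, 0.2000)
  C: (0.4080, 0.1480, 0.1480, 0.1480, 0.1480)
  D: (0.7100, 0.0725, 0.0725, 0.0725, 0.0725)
B > C > D > A

Key insight: Entropy is maximized by uniform distributions and minimized by concentrated distributions.

Entropies:
  H(A) = 1.0148 bits
  H(B) = 2.3219 bits
  H(C) = 2.1594 bits
  H(D) = 1.4487 bits

Ranking: B > C > D > A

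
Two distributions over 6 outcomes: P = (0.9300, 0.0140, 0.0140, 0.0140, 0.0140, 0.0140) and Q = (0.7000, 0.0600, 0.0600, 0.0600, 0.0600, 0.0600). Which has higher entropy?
Q

P is highly concentrated on one outcome (93%), making it nearly deterministic. Q spreads its mass more evenly (max 70%). The more spread-out distribution has higher entropy: H(P) ≈ 0.528 bits, H(Q) ≈ 1.578 bits.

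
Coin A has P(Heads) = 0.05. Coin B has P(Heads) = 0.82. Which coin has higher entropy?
B

For binary distributions, entropy is maximized at p=0.5 and decreases as p moves toward 0 or 1.

H(A) = H(0.05) = 0.2864 bits
H(B) = H(0.82) = 0.6801 bits

Distribution B (p=0.82) is closer to uniform (p=0.5), so it has higher entropy.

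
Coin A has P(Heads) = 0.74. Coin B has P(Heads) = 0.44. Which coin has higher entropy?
B

For binary distributions, entropy is maximized at p=0.5 and decreases as p moves toward 0 or 1.

H(A) = H(0.74) = 0.8267 bits
H(B) = H(0.44) = 0.9896 bits

Distribution B (p=0.44) is closer to uniform (p=0.5), so it has higher entropy.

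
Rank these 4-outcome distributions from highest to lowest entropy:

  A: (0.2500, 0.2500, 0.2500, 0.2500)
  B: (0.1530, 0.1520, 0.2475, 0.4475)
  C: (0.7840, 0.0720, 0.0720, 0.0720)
A > B > C

Key insight: Entropy is maximized by uniform distributions and minimized by concentrated distributions.

- Uniform distributions have maximum entropy log₂(4) = 2.0000 bits
- The more "peaked" or concentrated a distribution, the lower its entropy

Entropies:
  H(A) = 2.0000 bits
  H(B) = 1.8451 bits
  H(C) = 1.0951 bits

Ranking: A > B > C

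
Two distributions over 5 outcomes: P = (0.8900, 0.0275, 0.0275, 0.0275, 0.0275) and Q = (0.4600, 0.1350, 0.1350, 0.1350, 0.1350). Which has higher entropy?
Q

P is highly concentrated on one outcome (89%), making it nearly deterministic. Q spreads its mass more evenly (max 46%). The more spread-out distribution has higher entropy: H(P) ≈ 0.720 bits, H(Q) ≈ 2.075 bits.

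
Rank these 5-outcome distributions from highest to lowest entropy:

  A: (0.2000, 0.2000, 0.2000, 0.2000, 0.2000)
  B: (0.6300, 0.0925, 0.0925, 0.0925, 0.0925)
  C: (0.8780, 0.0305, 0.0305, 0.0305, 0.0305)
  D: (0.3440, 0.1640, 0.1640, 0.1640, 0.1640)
A > D > B > C

Key insight: Entropy is maximized by uniform distributions and minimized by concentrated distributions.

Entropies:
  H(A) = 2.3219 bits
  H(B) = 1.6907 bits
  H(C) = 0.7791 bits
  H(D) = 2.2406 bits

Ranking: A > D > B > C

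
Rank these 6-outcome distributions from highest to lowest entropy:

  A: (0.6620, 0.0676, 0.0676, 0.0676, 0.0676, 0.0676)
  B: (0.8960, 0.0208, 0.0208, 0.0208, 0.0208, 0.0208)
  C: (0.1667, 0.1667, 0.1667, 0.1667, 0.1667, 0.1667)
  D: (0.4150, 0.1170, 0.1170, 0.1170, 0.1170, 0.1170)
C > D > A > B

Key insight: Entropy is maximized by uniform distributions and minimized by concentrated distributions.

Entropies:
  H(A) = 1.7077 bits
  H(B) = 0.7230 bits
  H(C) = 2.5850 bits
  H(D) = 2.3374 bits

Ranking: C > D > A > B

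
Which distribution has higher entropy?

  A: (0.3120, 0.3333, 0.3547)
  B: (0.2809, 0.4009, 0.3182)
A

Both distributions are close to uniform, making this a harder comparison.

H(A) = 1.5830 bits
H(B) = 1.5689 bits

The distribution closer to uniform has higher entropy.
Answer: A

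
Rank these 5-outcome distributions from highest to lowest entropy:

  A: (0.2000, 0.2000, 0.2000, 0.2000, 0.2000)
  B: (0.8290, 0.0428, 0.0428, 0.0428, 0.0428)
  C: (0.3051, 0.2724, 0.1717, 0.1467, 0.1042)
A > C > B

Key insight: Entropy is maximized by uniform distributions and minimized by concentrated distributions.

- Uniform distributions have maximum entropy log₂(5) = 2.3219 bits
- The more "peaked" or concentrated a distribution, the lower its entropy

Entropies:
  H(A) = 2.3219 bits
  H(B) = 1.0020 bits
  H(C) = 2.2161 bits

Ranking: A > C > B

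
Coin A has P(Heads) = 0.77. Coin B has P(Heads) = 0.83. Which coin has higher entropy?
A

For binary distributions, entropy is maximized at p=0.5 and decreases as p moves toward 0 or 1.

H(A) = H(0.77) = 0.7780 bits
H(B) = H(0.83) = 0.6577 bits

Distribution A (p=0.77) is closer to uniform (p=0.5), so it has higher entropy.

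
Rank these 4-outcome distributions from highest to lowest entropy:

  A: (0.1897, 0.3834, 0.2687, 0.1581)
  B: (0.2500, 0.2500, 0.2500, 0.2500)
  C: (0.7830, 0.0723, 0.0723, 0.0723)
B > A > C

Key insight: Entropy is maximized by uniform distributions and minimized by concentrated distributions.

- Uniform distributions have maximum entropy log₂(4) = 2.0000 bits
- The more "peaked" or concentrated a distribution, the lower its entropy

Entropies:
  H(A) = 1.9154 bits
  H(B) = 2.0000 bits
  H(C) = 1.0986 bits

Ranking: B > A > C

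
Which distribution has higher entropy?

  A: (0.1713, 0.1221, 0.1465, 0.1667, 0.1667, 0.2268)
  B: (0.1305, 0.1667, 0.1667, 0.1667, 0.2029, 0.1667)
B

Both distributions are close to uniform, making this a harder comparison.

H(A) = 2.5595 bits
H(B) = 2.5735 bits

The distribution closer to uniform has higher entropy.
Answer: B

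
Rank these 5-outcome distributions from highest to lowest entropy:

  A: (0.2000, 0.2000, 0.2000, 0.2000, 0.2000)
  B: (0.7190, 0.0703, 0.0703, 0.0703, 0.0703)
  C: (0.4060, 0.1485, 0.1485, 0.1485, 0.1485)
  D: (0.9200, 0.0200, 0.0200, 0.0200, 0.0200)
A > C > B > D

Key insight: Entropy is maximized by uniform distributions and minimized by concentrated distributions.

Entropies:
  H(A) = 2.3219 bits
  H(B) = 1.4188 bits
  H(C) = 2.1624 bits
  H(D) = 0.5622 bits

Ranking: A > C > B > D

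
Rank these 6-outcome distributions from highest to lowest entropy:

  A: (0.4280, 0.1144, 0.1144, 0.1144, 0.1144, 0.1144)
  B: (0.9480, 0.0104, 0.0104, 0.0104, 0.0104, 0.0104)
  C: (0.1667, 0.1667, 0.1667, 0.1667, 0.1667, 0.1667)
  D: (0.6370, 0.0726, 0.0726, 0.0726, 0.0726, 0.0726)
C > A > D > B

Key insight: Entropy is maximized by uniform distributions and minimized by concentrated distributions.

Entropies:
  H(A) = 2.3131 bits
  H(B) = 0.4156 bits
  H(C) = 2.5850 bits
  H(D) = 1.7880 bits

Ranking: C > A > D > B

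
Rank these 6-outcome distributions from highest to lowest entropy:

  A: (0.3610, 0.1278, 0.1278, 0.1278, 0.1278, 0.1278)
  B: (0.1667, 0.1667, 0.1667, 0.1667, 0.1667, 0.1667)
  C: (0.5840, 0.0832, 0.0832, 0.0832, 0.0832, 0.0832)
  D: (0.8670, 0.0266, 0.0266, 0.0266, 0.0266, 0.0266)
B > A > C > D

Key insight: Entropy is maximized by uniform distributions and minimized by concentrated distributions.

Entropies:
  H(A) = 2.4272 bits
  H(B) = 2.5850 bits
  H(C) = 1.9455 bits
  H(D) = 0.8744 bits

Ranking: B > A > C > D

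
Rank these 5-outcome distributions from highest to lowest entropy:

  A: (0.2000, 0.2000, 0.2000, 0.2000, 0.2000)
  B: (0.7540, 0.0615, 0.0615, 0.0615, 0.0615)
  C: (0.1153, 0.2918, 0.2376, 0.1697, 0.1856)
A > C > B

Key insight: Entropy is maximized by uniform distributions and minimized by concentrated distributions.

- Uniform distributions have maximum entropy log₂(5) = 2.3219 bits
- The more "peaked" or concentrated a distribution, the lower its entropy

Entropies:
  H(A) = 2.3219 bits
  H(B) = 1.2969 bits
  H(C) = 2.2557 bits

Ranking: A > C > B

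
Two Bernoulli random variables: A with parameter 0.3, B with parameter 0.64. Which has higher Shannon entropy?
B

For binary distributions, entropy is maximized at p=0.5 and decreases as p moves toward 0 or 1.

H(A) = H(0.3) = 0.8813 bits
H(B) = H(0.64) = 0.9427 bits

Distribution B (p=0.64) is closer to uniform (p=0.5), so it has higher entropy.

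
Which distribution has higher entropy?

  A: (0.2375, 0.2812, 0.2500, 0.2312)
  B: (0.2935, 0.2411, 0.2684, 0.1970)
A

Both distributions are close to uniform, making this a harder comparison.

H(A) = 1.9958 bits
H(B) = 1.9849 bits

The distribution closer to uniform has higher entropy.
Answer: A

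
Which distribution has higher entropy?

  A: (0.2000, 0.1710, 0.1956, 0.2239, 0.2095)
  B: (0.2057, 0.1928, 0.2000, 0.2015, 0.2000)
B

Both distributions are close to uniform, making this a harder comparison.

H(A) = 2.3164 bits
H(B) = 2.3216 bits

The distribution closer to uniform has higher entropy.
Answer: B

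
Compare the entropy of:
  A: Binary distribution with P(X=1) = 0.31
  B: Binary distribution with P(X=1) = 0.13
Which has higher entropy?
A

For binary distributions, entropy is maximized at p=0.5 and decreases as p moves toward 0 or 1.

H(A) = H(0.31) = 0.8932 bits
H(B) = H(0.13) = 0.5574 bits

Distribution A (p=0.31) is closer to uniform (p=0.5), so it has higher entropy.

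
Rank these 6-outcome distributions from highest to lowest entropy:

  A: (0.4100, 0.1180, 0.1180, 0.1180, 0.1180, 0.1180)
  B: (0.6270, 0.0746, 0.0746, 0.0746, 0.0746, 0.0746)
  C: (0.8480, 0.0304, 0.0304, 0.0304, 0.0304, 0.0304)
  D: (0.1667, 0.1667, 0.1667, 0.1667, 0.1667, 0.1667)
D > A > B > C

Key insight: Entropy is maximized by uniform distributions and minimized by concentrated distributions.

Entropies:
  H(A) = 2.3464 bits
  H(B) = 1.8190 bits
  H(C) = 0.9678 bits
  H(D) = 2.5850 bits

Ranking: D > A > B > C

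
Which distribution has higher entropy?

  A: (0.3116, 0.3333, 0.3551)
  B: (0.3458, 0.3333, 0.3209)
B

Both distributions are close to uniform, making this a harder comparison.

H(A) = 1.5829 bits
H(B) = 1.5843 bits

The distribution closer to uniform has higher entropy.
Answer: B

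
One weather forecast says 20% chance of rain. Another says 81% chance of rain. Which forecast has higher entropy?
20% forecast

Treat each forecast as a Bernoulli distribution. Binary entropy is maximized at p=0.5 and falls off symmetrically toward 0 or 1. The 20% forecast is closer to 50%, so it is more uncertain. H(20%) ≈ 0.722 bits, H(81%) ≈ 0.701 bits.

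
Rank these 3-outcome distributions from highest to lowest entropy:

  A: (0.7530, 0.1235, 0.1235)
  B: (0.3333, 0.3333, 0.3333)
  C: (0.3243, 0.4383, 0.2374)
B > C > A

Key insight: Entropy is maximized by uniform distributions and minimized by concentrated distributions.

- Uniform distributions have maximum entropy log₂(3) = 1.5850 bits
- The more "peaked" or concentrated a distribution, the lower its entropy

Entropies:
  H(A) = 1.0535 bits
  H(B) = 1.5850 bits
  H(C) = 1.5410 bits

Ranking: B > C > A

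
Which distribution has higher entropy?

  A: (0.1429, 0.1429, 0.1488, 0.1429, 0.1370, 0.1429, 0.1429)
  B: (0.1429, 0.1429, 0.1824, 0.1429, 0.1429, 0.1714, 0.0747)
A

Both distributions are close to uniform, making this a harder comparison.

H(A) = 2.8070 bits
H(B) = 2.7678 bits

The distribution closer to uniform has higher entropy.
Answer: A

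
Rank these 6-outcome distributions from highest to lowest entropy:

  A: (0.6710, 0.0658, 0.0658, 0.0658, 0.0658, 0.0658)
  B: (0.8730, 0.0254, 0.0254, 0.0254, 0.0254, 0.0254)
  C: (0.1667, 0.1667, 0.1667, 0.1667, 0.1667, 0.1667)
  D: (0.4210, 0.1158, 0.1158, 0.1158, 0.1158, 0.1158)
C > D > A > B

Key insight: Entropy is maximized by uniform distributions and minimized by concentrated distributions.

Entropies:
  H(A) = 1.6778 bits
  H(B) = 0.8440 bits
  H(C) = 2.5850 bits
  H(D) = 2.3263 bits

Ranking: C > D > A > B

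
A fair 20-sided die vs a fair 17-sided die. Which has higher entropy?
20-sided die

Both are uniform distributions; for uniform over n outcomes, H = log₂(n). H(20-sided) = log₂(20) = 4.322 bits and H(17-sided) = log₂(17) = 4.087 bits. More outcomes in a uniform distribution means higher entropy.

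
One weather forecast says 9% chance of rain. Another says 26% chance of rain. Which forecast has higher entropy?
26% forecast

Treat each forecast as a Bernoulli distribution. Binary entropy is maximized at p=0.5 and falls off symmetrically toward 0 or 1. The 26% forecast is closer to 50%, so it is more uncertain. H(9%) ≈ 0.436 bits, H(26%) ≈ 0.827 bits.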